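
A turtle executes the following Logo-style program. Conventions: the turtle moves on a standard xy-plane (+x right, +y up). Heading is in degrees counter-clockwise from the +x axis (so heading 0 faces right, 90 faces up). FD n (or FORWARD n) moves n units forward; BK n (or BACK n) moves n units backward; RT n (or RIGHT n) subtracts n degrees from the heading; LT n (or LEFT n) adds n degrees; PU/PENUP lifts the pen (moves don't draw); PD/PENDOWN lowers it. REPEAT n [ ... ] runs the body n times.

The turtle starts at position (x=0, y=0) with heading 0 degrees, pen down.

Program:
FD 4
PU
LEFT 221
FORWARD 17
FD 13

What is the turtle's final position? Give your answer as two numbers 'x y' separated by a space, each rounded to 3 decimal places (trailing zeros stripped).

Answer: -18.641 -19.682

Derivation:
Executing turtle program step by step:
Start: pos=(0,0), heading=0, pen down
FD 4: (0,0) -> (4,0) [heading=0, draw]
PU: pen up
LT 221: heading 0 -> 221
FD 17: (4,0) -> (-8.83,-11.153) [heading=221, move]
FD 13: (-8.83,-11.153) -> (-18.641,-19.682) [heading=221, move]
Final: pos=(-18.641,-19.682), heading=221, 1 segment(s) drawn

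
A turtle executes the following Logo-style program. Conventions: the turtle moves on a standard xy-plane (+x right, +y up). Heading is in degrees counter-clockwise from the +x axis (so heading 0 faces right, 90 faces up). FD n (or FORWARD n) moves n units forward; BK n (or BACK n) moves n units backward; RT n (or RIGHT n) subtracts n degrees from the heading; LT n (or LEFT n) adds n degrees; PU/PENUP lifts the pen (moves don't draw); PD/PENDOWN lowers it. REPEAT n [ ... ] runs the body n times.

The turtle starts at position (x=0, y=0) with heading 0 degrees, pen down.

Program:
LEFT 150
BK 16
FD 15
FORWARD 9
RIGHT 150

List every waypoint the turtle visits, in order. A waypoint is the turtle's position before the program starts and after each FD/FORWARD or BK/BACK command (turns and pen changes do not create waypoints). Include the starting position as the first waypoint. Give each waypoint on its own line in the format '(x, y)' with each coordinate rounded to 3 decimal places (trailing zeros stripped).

Answer: (0, 0)
(13.856, -8)
(0.866, -0.5)
(-6.928, 4)

Derivation:
Executing turtle program step by step:
Start: pos=(0,0), heading=0, pen down
LT 150: heading 0 -> 150
BK 16: (0,0) -> (13.856,-8) [heading=150, draw]
FD 15: (13.856,-8) -> (0.866,-0.5) [heading=150, draw]
FD 9: (0.866,-0.5) -> (-6.928,4) [heading=150, draw]
RT 150: heading 150 -> 0
Final: pos=(-6.928,4), heading=0, 3 segment(s) drawn
Waypoints (4 total):
(0, 0)
(13.856, -8)
(0.866, -0.5)
(-6.928, 4)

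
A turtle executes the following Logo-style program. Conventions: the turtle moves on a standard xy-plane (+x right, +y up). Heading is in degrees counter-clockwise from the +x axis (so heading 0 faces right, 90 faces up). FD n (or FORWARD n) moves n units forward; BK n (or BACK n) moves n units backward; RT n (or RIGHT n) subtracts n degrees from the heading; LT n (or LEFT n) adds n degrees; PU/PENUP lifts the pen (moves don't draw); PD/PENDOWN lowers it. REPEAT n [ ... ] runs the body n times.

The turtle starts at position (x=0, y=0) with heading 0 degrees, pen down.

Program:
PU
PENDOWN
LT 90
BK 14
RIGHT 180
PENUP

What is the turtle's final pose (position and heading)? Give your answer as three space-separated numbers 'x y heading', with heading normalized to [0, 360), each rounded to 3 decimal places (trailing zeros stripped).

Executing turtle program step by step:
Start: pos=(0,0), heading=0, pen down
PU: pen up
PD: pen down
LT 90: heading 0 -> 90
BK 14: (0,0) -> (0,-14) [heading=90, draw]
RT 180: heading 90 -> 270
PU: pen up
Final: pos=(0,-14), heading=270, 1 segment(s) drawn

Answer: 0 -14 270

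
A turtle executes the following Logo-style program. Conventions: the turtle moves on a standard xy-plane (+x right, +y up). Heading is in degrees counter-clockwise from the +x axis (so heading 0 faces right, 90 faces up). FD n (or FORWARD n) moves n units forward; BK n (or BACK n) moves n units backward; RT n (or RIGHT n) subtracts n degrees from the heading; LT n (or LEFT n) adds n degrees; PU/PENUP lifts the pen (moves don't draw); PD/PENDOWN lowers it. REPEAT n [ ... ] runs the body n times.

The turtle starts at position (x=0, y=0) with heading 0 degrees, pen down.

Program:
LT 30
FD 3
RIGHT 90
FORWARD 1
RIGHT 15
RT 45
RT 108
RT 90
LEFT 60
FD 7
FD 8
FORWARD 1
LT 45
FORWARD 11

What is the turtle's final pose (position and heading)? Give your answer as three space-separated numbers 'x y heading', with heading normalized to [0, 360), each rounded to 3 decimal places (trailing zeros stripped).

Executing turtle program step by step:
Start: pos=(0,0), heading=0, pen down
LT 30: heading 0 -> 30
FD 3: (0,0) -> (2.598,1.5) [heading=30, draw]
RT 90: heading 30 -> 300
FD 1: (2.598,1.5) -> (3.098,0.634) [heading=300, draw]
RT 15: heading 300 -> 285
RT 45: heading 285 -> 240
RT 108: heading 240 -> 132
RT 90: heading 132 -> 42
LT 60: heading 42 -> 102
FD 7: (3.098,0.634) -> (1.643,7.481) [heading=102, draw]
FD 8: (1.643,7.481) -> (-0.021,15.306) [heading=102, draw]
FD 1: (-0.021,15.306) -> (-0.229,16.284) [heading=102, draw]
LT 45: heading 102 -> 147
FD 11: (-0.229,16.284) -> (-9.454,22.275) [heading=147, draw]
Final: pos=(-9.454,22.275), heading=147, 6 segment(s) drawn

Answer: -9.454 22.275 147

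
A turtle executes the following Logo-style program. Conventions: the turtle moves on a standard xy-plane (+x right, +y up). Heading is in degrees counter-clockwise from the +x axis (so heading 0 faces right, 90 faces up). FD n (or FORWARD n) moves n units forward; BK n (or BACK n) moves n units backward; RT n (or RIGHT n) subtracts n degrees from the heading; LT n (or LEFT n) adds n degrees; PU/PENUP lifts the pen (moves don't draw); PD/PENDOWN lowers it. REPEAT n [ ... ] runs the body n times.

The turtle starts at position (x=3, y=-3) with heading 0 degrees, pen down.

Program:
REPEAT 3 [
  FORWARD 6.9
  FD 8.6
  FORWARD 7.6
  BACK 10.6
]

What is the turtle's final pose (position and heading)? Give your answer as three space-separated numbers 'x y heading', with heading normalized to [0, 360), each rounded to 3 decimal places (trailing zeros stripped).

Executing turtle program step by step:
Start: pos=(3,-3), heading=0, pen down
REPEAT 3 [
  -- iteration 1/3 --
  FD 6.9: (3,-3) -> (9.9,-3) [heading=0, draw]
  FD 8.6: (9.9,-3) -> (18.5,-3) [heading=0, draw]
  FD 7.6: (18.5,-3) -> (26.1,-3) [heading=0, draw]
  BK 10.6: (26.1,-3) -> (15.5,-3) [heading=0, draw]
  -- iteration 2/3 --
  FD 6.9: (15.5,-3) -> (22.4,-3) [heading=0, draw]
  FD 8.6: (22.4,-3) -> (31,-3) [heading=0, draw]
  FD 7.6: (31,-3) -> (38.6,-3) [heading=0, draw]
  BK 10.6: (38.6,-3) -> (28,-3) [heading=0, draw]
  -- iteration 3/3 --
  FD 6.9: (28,-3) -> (34.9,-3) [heading=0, draw]
  FD 8.6: (34.9,-3) -> (43.5,-3) [heading=0, draw]
  FD 7.6: (43.5,-3) -> (51.1,-3) [heading=0, draw]
  BK 10.6: (51.1,-3) -> (40.5,-3) [heading=0, draw]
]
Final: pos=(40.5,-3), heading=0, 12 segment(s) drawn

Answer: 40.5 -3 0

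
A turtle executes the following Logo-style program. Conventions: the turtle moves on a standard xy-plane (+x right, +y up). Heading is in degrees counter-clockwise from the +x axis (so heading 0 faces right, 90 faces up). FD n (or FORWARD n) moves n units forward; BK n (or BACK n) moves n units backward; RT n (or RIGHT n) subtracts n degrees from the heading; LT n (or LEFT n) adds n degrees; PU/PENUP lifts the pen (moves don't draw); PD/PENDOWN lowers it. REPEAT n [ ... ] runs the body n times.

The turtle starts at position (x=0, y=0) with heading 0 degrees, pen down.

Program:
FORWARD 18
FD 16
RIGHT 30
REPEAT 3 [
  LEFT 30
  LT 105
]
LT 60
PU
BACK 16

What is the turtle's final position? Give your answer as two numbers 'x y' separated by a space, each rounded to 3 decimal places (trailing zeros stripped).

Executing turtle program step by step:
Start: pos=(0,0), heading=0, pen down
FD 18: (0,0) -> (18,0) [heading=0, draw]
FD 16: (18,0) -> (34,0) [heading=0, draw]
RT 30: heading 0 -> 330
REPEAT 3 [
  -- iteration 1/3 --
  LT 30: heading 330 -> 0
  LT 105: heading 0 -> 105
  -- iteration 2/3 --
  LT 30: heading 105 -> 135
  LT 105: heading 135 -> 240
  -- iteration 3/3 --
  LT 30: heading 240 -> 270
  LT 105: heading 270 -> 15
]
LT 60: heading 15 -> 75
PU: pen up
BK 16: (34,0) -> (29.859,-15.455) [heading=75, move]
Final: pos=(29.859,-15.455), heading=75, 2 segment(s) drawn

Answer: 29.859 -15.455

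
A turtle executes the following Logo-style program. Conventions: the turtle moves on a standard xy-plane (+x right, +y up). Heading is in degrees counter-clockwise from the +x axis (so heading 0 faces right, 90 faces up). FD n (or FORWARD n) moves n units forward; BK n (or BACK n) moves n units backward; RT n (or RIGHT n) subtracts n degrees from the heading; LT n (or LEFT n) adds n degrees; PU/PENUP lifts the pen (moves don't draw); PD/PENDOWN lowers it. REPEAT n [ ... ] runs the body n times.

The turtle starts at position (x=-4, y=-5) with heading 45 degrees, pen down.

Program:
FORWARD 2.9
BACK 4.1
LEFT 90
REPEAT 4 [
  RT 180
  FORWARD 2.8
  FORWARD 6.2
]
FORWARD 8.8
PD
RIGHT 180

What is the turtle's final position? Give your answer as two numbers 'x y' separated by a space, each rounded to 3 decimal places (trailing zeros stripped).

Executing turtle program step by step:
Start: pos=(-4,-5), heading=45, pen down
FD 2.9: (-4,-5) -> (-1.949,-2.949) [heading=45, draw]
BK 4.1: (-1.949,-2.949) -> (-4.849,-5.849) [heading=45, draw]
LT 90: heading 45 -> 135
REPEAT 4 [
  -- iteration 1/4 --
  RT 180: heading 135 -> 315
  FD 2.8: (-4.849,-5.849) -> (-2.869,-7.828) [heading=315, draw]
  FD 6.2: (-2.869,-7.828) -> (1.515,-12.212) [heading=315, draw]
  -- iteration 2/4 --
  RT 180: heading 315 -> 135
  FD 2.8: (1.515,-12.212) -> (-0.464,-10.233) [heading=135, draw]
  FD 6.2: (-0.464,-10.233) -> (-4.849,-5.849) [heading=135, draw]
  -- iteration 3/4 --
  RT 180: heading 135 -> 315
  FD 2.8: (-4.849,-5.849) -> (-2.869,-7.828) [heading=315, draw]
  FD 6.2: (-2.869,-7.828) -> (1.515,-12.212) [heading=315, draw]
  -- iteration 4/4 --
  RT 180: heading 315 -> 135
  FD 2.8: (1.515,-12.212) -> (-0.464,-10.233) [heading=135, draw]
  FD 6.2: (-0.464,-10.233) -> (-4.849,-5.849) [heading=135, draw]
]
FD 8.8: (-4.849,-5.849) -> (-11.071,0.374) [heading=135, draw]
PD: pen down
RT 180: heading 135 -> 315
Final: pos=(-11.071,0.374), heading=315, 11 segment(s) drawn

Answer: -11.071 0.374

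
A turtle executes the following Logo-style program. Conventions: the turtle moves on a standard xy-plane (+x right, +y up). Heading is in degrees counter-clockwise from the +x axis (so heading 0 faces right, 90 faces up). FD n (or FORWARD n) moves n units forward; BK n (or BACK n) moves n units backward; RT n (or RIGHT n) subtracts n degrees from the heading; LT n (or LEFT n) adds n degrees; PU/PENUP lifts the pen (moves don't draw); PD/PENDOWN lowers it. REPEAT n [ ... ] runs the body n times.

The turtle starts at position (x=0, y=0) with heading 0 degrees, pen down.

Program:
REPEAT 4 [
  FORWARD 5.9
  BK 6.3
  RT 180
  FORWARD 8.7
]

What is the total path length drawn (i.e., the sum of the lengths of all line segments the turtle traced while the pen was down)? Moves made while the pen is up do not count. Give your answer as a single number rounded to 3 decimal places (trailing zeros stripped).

Answer: 83.6

Derivation:
Executing turtle program step by step:
Start: pos=(0,0), heading=0, pen down
REPEAT 4 [
  -- iteration 1/4 --
  FD 5.9: (0,0) -> (5.9,0) [heading=0, draw]
  BK 6.3: (5.9,0) -> (-0.4,0) [heading=0, draw]
  RT 180: heading 0 -> 180
  FD 8.7: (-0.4,0) -> (-9.1,0) [heading=180, draw]
  -- iteration 2/4 --
  FD 5.9: (-9.1,0) -> (-15,0) [heading=180, draw]
  BK 6.3: (-15,0) -> (-8.7,0) [heading=180, draw]
  RT 180: heading 180 -> 0
  FD 8.7: (-8.7,0) -> (0,0) [heading=0, draw]
  -- iteration 3/4 --
  FD 5.9: (0,0) -> (5.9,0) [heading=0, draw]
  BK 6.3: (5.9,0) -> (-0.4,0) [heading=0, draw]
  RT 180: heading 0 -> 180
  FD 8.7: (-0.4,0) -> (-9.1,0) [heading=180, draw]
  -- iteration 4/4 --
  FD 5.9: (-9.1,0) -> (-15,0) [heading=180, draw]
  BK 6.3: (-15,0) -> (-8.7,0) [heading=180, draw]
  RT 180: heading 180 -> 0
  FD 8.7: (-8.7,0) -> (0,0) [heading=0, draw]
]
Final: pos=(0,0), heading=0, 12 segment(s) drawn

Segment lengths:
  seg 1: (0,0) -> (5.9,0), length = 5.9
  seg 2: (5.9,0) -> (-0.4,0), length = 6.3
  seg 3: (-0.4,0) -> (-9.1,0), length = 8.7
  seg 4: (-9.1,0) -> (-15,0), length = 5.9
  seg 5: (-15,0) -> (-8.7,0), length = 6.3
  seg 6: (-8.7,0) -> (0,0), length = 8.7
  seg 7: (0,0) -> (5.9,0), length = 5.9
  seg 8: (5.9,0) -> (-0.4,0), length = 6.3
  seg 9: (-0.4,0) -> (-9.1,0), length = 8.7
  seg 10: (-9.1,0) -> (-15,0), length = 5.9
  seg 11: (-15,0) -> (-8.7,0), length = 6.3
  seg 12: (-8.7,0) -> (0,0), length = 8.7
Total = 83.6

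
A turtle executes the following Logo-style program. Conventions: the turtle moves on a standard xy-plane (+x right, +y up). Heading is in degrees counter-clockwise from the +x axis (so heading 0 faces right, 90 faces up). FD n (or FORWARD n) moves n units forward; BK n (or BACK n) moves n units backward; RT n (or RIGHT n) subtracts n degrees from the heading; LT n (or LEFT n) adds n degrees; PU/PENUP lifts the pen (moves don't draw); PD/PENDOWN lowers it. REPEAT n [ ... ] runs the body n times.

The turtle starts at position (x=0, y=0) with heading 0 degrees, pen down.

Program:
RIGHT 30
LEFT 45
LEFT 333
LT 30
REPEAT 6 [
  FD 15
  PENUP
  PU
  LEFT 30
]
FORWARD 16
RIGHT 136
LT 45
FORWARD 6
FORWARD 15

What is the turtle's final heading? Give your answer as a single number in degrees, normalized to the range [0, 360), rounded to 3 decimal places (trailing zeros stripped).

Executing turtle program step by step:
Start: pos=(0,0), heading=0, pen down
RT 30: heading 0 -> 330
LT 45: heading 330 -> 15
LT 333: heading 15 -> 348
LT 30: heading 348 -> 18
REPEAT 6 [
  -- iteration 1/6 --
  FD 15: (0,0) -> (14.266,4.635) [heading=18, draw]
  PU: pen up
  PU: pen up
  LT 30: heading 18 -> 48
  -- iteration 2/6 --
  FD 15: (14.266,4.635) -> (24.303,15.782) [heading=48, move]
  PU: pen up
  PU: pen up
  LT 30: heading 48 -> 78
  -- iteration 3/6 --
  FD 15: (24.303,15.782) -> (27.421,30.455) [heading=78, move]
  PU: pen up
  PU: pen up
  LT 30: heading 78 -> 108
  -- iteration 4/6 --
  FD 15: (27.421,30.455) -> (22.786,44.72) [heading=108, move]
  PU: pen up
  PU: pen up
  LT 30: heading 108 -> 138
  -- iteration 5/6 --
  FD 15: (22.786,44.72) -> (11.639,54.757) [heading=138, move]
  PU: pen up
  PU: pen up
  LT 30: heading 138 -> 168
  -- iteration 6/6 --
  FD 15: (11.639,54.757) -> (-3.033,57.876) [heading=168, move]
  PU: pen up
  PU: pen up
  LT 30: heading 168 -> 198
]
FD 16: (-3.033,57.876) -> (-18.25,52.932) [heading=198, move]
RT 136: heading 198 -> 62
LT 45: heading 62 -> 107
FD 6: (-18.25,52.932) -> (-20.004,58.67) [heading=107, move]
FD 15: (-20.004,58.67) -> (-24.39,73.014) [heading=107, move]
Final: pos=(-24.39,73.014), heading=107, 1 segment(s) drawn

Answer: 107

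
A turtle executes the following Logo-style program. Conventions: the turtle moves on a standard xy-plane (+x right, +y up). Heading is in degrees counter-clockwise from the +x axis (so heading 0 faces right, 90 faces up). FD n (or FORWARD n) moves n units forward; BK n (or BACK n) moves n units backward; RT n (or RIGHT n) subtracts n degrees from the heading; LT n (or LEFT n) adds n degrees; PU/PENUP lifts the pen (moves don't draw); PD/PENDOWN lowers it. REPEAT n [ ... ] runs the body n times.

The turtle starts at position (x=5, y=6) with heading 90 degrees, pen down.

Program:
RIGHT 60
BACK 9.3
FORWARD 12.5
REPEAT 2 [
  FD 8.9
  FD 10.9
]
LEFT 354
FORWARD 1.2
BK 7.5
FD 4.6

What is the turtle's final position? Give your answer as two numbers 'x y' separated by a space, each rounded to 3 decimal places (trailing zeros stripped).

Answer: 40.513 26.709

Derivation:
Executing turtle program step by step:
Start: pos=(5,6), heading=90, pen down
RT 60: heading 90 -> 30
BK 9.3: (5,6) -> (-3.054,1.35) [heading=30, draw]
FD 12.5: (-3.054,1.35) -> (7.771,7.6) [heading=30, draw]
REPEAT 2 [
  -- iteration 1/2 --
  FD 8.9: (7.771,7.6) -> (15.479,12.05) [heading=30, draw]
  FD 10.9: (15.479,12.05) -> (24.919,17.5) [heading=30, draw]
  -- iteration 2/2 --
  FD 8.9: (24.919,17.5) -> (32.626,21.95) [heading=30, draw]
  FD 10.9: (32.626,21.95) -> (42.066,27.4) [heading=30, draw]
]
LT 354: heading 30 -> 24
FD 1.2: (42.066,27.4) -> (43.162,27.888) [heading=24, draw]
BK 7.5: (43.162,27.888) -> (36.311,24.838) [heading=24, draw]
FD 4.6: (36.311,24.838) -> (40.513,26.709) [heading=24, draw]
Final: pos=(40.513,26.709), heading=24, 9 segment(s) drawn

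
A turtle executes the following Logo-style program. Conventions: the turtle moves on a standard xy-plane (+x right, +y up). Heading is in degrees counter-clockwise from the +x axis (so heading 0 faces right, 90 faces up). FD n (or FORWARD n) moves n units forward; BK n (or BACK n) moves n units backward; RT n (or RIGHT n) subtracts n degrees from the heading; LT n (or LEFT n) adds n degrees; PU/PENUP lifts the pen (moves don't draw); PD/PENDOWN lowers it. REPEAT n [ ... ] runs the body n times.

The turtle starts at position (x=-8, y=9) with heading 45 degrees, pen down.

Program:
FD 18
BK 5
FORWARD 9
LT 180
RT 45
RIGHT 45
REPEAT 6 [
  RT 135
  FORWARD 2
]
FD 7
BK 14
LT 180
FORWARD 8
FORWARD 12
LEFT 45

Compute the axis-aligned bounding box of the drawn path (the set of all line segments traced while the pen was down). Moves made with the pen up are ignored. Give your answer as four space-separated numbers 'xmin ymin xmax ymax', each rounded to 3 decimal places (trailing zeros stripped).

Executing turtle program step by step:
Start: pos=(-8,9), heading=45, pen down
FD 18: (-8,9) -> (4.728,21.728) [heading=45, draw]
BK 5: (4.728,21.728) -> (1.192,18.192) [heading=45, draw]
FD 9: (1.192,18.192) -> (7.556,24.556) [heading=45, draw]
LT 180: heading 45 -> 225
RT 45: heading 225 -> 180
RT 45: heading 180 -> 135
REPEAT 6 [
  -- iteration 1/6 --
  RT 135: heading 135 -> 0
  FD 2: (7.556,24.556) -> (9.556,24.556) [heading=0, draw]
  -- iteration 2/6 --
  RT 135: heading 0 -> 225
  FD 2: (9.556,24.556) -> (8.142,23.142) [heading=225, draw]
  -- iteration 3/6 --
  RT 135: heading 225 -> 90
  FD 2: (8.142,23.142) -> (8.142,25.142) [heading=90, draw]
  -- iteration 4/6 --
  RT 135: heading 90 -> 315
  FD 2: (8.142,25.142) -> (9.556,23.728) [heading=315, draw]
  -- iteration 5/6 --
  RT 135: heading 315 -> 180
  FD 2: (9.556,23.728) -> (7.556,23.728) [heading=180, draw]
  -- iteration 6/6 --
  RT 135: heading 180 -> 45
  FD 2: (7.556,23.728) -> (8.971,25.142) [heading=45, draw]
]
FD 7: (8.971,25.142) -> (13.92,30.092) [heading=45, draw]
BK 14: (13.92,30.092) -> (4.021,20.192) [heading=45, draw]
LT 180: heading 45 -> 225
FD 8: (4.021,20.192) -> (-1.636,14.536) [heading=225, draw]
FD 12: (-1.636,14.536) -> (-10.121,6.05) [heading=225, draw]
LT 45: heading 225 -> 270
Final: pos=(-10.121,6.05), heading=270, 13 segment(s) drawn

Segment endpoints: x in {-10.121, -8, -1.636, 1.192, 4.021, 4.728, 7.556, 7.556, 8.142, 8.971, 9.556, 13.92}, y in {6.05, 9, 14.536, 18.192, 20.192, 21.728, 23.142, 23.728, 24.556, 25.142, 30.092}
xmin=-10.121, ymin=6.05, xmax=13.92, ymax=30.092

Answer: -10.121 6.05 13.92 30.092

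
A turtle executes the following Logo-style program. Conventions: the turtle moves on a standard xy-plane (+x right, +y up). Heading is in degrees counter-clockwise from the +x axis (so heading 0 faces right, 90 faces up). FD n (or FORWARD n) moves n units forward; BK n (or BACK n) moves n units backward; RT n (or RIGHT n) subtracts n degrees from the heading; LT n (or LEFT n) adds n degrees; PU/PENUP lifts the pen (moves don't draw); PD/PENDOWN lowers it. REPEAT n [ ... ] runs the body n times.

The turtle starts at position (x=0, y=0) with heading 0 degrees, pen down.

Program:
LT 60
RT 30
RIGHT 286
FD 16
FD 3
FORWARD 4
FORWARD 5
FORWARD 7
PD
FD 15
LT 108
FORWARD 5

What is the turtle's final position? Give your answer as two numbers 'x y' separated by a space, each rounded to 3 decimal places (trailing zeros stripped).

Executing turtle program step by step:
Start: pos=(0,0), heading=0, pen down
LT 60: heading 0 -> 60
RT 30: heading 60 -> 30
RT 286: heading 30 -> 104
FD 16: (0,0) -> (-3.871,15.525) [heading=104, draw]
FD 3: (-3.871,15.525) -> (-4.597,18.436) [heading=104, draw]
FD 4: (-4.597,18.436) -> (-5.564,22.317) [heading=104, draw]
FD 5: (-5.564,22.317) -> (-6.774,27.168) [heading=104, draw]
FD 7: (-6.774,27.168) -> (-8.467,33.96) [heading=104, draw]
PD: pen down
FD 15: (-8.467,33.96) -> (-12.096,48.515) [heading=104, draw]
LT 108: heading 104 -> 212
FD 5: (-12.096,48.515) -> (-16.336,45.865) [heading=212, draw]
Final: pos=(-16.336,45.865), heading=212, 7 segment(s) drawn

Answer: -16.336 45.865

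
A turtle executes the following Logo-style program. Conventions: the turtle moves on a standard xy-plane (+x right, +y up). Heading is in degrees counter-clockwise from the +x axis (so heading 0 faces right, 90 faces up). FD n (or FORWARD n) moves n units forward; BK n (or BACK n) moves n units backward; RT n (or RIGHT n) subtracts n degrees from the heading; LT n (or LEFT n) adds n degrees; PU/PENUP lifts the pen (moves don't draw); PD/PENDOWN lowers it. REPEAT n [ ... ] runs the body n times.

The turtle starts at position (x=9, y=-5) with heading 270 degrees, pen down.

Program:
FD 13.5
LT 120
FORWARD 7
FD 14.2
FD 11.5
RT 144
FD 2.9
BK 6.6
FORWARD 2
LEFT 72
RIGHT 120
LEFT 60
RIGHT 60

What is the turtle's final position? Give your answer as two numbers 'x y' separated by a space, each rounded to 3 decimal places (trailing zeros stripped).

Answer: 38.01 -0.597

Derivation:
Executing turtle program step by step:
Start: pos=(9,-5), heading=270, pen down
FD 13.5: (9,-5) -> (9,-18.5) [heading=270, draw]
LT 120: heading 270 -> 30
FD 7: (9,-18.5) -> (15.062,-15) [heading=30, draw]
FD 14.2: (15.062,-15) -> (27.36,-7.9) [heading=30, draw]
FD 11.5: (27.36,-7.9) -> (37.319,-2.15) [heading=30, draw]
RT 144: heading 30 -> 246
FD 2.9: (37.319,-2.15) -> (36.139,-4.799) [heading=246, draw]
BK 6.6: (36.139,-4.799) -> (38.824,1.23) [heading=246, draw]
FD 2: (38.824,1.23) -> (38.01,-0.597) [heading=246, draw]
LT 72: heading 246 -> 318
RT 120: heading 318 -> 198
LT 60: heading 198 -> 258
RT 60: heading 258 -> 198
Final: pos=(38.01,-0.597), heading=198, 7 segment(s) drawn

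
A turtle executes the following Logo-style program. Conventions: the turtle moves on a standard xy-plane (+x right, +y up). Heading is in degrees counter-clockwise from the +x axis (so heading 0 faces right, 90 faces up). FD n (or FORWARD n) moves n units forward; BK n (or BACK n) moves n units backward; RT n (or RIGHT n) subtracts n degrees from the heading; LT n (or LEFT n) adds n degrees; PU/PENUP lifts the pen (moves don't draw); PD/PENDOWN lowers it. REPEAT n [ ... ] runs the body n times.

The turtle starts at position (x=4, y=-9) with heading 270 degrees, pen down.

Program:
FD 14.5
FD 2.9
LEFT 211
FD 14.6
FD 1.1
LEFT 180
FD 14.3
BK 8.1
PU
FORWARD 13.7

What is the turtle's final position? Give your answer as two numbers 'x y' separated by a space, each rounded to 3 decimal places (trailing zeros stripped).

Answer: 6.163 -30

Derivation:
Executing turtle program step by step:
Start: pos=(4,-9), heading=270, pen down
FD 14.5: (4,-9) -> (4,-23.5) [heading=270, draw]
FD 2.9: (4,-23.5) -> (4,-26.4) [heading=270, draw]
LT 211: heading 270 -> 121
FD 14.6: (4,-26.4) -> (-3.52,-13.885) [heading=121, draw]
FD 1.1: (-3.52,-13.885) -> (-4.086,-12.942) [heading=121, draw]
LT 180: heading 121 -> 301
FD 14.3: (-4.086,-12.942) -> (3.279,-25.2) [heading=301, draw]
BK 8.1: (3.279,-25.2) -> (-0.893,-18.257) [heading=301, draw]
PU: pen up
FD 13.7: (-0.893,-18.257) -> (6.163,-30) [heading=301, move]
Final: pos=(6.163,-30), heading=301, 6 segment(s) drawn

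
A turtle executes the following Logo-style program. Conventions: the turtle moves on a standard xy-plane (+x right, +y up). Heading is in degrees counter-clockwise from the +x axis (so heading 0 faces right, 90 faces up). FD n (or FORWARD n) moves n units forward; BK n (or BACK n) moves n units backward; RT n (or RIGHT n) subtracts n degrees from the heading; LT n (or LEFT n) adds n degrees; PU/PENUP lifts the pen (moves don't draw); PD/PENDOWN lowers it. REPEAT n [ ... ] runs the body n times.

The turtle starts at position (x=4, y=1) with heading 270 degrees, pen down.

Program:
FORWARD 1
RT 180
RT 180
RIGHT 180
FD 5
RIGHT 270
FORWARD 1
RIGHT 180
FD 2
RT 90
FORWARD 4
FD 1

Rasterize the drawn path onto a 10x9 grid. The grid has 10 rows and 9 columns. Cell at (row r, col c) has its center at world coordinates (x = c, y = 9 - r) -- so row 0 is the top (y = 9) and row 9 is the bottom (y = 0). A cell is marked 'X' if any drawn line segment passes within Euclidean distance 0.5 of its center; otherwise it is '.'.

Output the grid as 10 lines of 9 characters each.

Answer: .........
.........
.........
.........
...XXX...
....XX...
....XX...
....XX...
....XX...
....XX...

Derivation:
Segment 0: (4,1) -> (4,0)
Segment 1: (4,0) -> (4,5)
Segment 2: (4,5) -> (3,5)
Segment 3: (3,5) -> (5,5)
Segment 4: (5,5) -> (5,1)
Segment 5: (5,1) -> (5,0)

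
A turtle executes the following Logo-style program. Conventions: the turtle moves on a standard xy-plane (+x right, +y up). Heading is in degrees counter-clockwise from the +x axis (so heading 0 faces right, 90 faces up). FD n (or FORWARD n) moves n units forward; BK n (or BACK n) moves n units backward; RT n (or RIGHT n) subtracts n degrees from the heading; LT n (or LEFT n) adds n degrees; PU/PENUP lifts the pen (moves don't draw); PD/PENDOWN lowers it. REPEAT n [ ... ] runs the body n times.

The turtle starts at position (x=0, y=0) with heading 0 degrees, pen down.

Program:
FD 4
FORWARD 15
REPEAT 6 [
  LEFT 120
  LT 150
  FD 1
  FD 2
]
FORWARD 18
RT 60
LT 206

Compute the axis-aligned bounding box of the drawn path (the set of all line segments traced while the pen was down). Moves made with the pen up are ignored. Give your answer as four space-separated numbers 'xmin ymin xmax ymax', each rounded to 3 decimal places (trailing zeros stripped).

Answer: -2 -3 19 0

Derivation:
Executing turtle program step by step:
Start: pos=(0,0), heading=0, pen down
FD 4: (0,0) -> (4,0) [heading=0, draw]
FD 15: (4,0) -> (19,0) [heading=0, draw]
REPEAT 6 [
  -- iteration 1/6 --
  LT 120: heading 0 -> 120
  LT 150: heading 120 -> 270
  FD 1: (19,0) -> (19,-1) [heading=270, draw]
  FD 2: (19,-1) -> (19,-3) [heading=270, draw]
  -- iteration 2/6 --
  LT 120: heading 270 -> 30
  LT 150: heading 30 -> 180
  FD 1: (19,-3) -> (18,-3) [heading=180, draw]
  FD 2: (18,-3) -> (16,-3) [heading=180, draw]
  -- iteration 3/6 --
  LT 120: heading 180 -> 300
  LT 150: heading 300 -> 90
  FD 1: (16,-3) -> (16,-2) [heading=90, draw]
  FD 2: (16,-2) -> (16,0) [heading=90, draw]
  -- iteration 4/6 --
  LT 120: heading 90 -> 210
  LT 150: heading 210 -> 0
  FD 1: (16,0) -> (17,0) [heading=0, draw]
  FD 2: (17,0) -> (19,0) [heading=0, draw]
  -- iteration 5/6 --
  LT 120: heading 0 -> 120
  LT 150: heading 120 -> 270
  FD 1: (19,0) -> (19,-1) [heading=270, draw]
  FD 2: (19,-1) -> (19,-3) [heading=270, draw]
  -- iteration 6/6 --
  LT 120: heading 270 -> 30
  LT 150: heading 30 -> 180
  FD 1: (19,-3) -> (18,-3) [heading=180, draw]
  FD 2: (18,-3) -> (16,-3) [heading=180, draw]
]
FD 18: (16,-3) -> (-2,-3) [heading=180, draw]
RT 60: heading 180 -> 120
LT 206: heading 120 -> 326
Final: pos=(-2,-3), heading=326, 15 segment(s) drawn

Segment endpoints: x in {-2, 0, 4, 16, 17, 18, 19}, y in {-3, -3, -3, -3, -3, -3, -2, -1, -1, 0, 0, 0, 0}
xmin=-2, ymin=-3, xmax=19, ymax=0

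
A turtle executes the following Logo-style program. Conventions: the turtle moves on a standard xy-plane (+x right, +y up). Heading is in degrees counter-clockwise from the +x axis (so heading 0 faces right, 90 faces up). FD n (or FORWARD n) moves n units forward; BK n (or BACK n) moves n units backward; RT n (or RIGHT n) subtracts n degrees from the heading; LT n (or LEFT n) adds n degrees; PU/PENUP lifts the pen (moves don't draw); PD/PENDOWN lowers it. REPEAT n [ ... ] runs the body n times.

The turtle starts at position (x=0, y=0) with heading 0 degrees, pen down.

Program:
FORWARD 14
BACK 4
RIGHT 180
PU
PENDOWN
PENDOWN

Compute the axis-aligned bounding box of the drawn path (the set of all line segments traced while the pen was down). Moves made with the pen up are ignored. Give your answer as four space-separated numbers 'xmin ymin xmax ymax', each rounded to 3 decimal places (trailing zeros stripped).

Answer: 0 0 14 0

Derivation:
Executing turtle program step by step:
Start: pos=(0,0), heading=0, pen down
FD 14: (0,0) -> (14,0) [heading=0, draw]
BK 4: (14,0) -> (10,0) [heading=0, draw]
RT 180: heading 0 -> 180
PU: pen up
PD: pen down
PD: pen down
Final: pos=(10,0), heading=180, 2 segment(s) drawn

Segment endpoints: x in {0, 10, 14}, y in {0}
xmin=0, ymin=0, xmax=14, ymax=0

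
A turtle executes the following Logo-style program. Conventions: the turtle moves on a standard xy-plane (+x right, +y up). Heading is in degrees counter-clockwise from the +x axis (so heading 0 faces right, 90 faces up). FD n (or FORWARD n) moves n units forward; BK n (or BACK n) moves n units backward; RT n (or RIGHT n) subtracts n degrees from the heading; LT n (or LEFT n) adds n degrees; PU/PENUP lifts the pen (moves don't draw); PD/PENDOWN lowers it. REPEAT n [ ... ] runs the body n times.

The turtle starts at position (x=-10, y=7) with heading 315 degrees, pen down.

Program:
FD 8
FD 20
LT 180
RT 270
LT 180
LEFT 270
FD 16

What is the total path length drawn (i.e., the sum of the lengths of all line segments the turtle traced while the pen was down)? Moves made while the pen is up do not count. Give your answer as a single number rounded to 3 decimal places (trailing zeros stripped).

Executing turtle program step by step:
Start: pos=(-10,7), heading=315, pen down
FD 8: (-10,7) -> (-4.343,1.343) [heading=315, draw]
FD 20: (-4.343,1.343) -> (9.799,-12.799) [heading=315, draw]
LT 180: heading 315 -> 135
RT 270: heading 135 -> 225
LT 180: heading 225 -> 45
LT 270: heading 45 -> 315
FD 16: (9.799,-12.799) -> (21.113,-24.113) [heading=315, draw]
Final: pos=(21.113,-24.113), heading=315, 3 segment(s) drawn

Segment lengths:
  seg 1: (-10,7) -> (-4.343,1.343), length = 8
  seg 2: (-4.343,1.343) -> (9.799,-12.799), length = 20
  seg 3: (9.799,-12.799) -> (21.113,-24.113), length = 16
Total = 44

Answer: 44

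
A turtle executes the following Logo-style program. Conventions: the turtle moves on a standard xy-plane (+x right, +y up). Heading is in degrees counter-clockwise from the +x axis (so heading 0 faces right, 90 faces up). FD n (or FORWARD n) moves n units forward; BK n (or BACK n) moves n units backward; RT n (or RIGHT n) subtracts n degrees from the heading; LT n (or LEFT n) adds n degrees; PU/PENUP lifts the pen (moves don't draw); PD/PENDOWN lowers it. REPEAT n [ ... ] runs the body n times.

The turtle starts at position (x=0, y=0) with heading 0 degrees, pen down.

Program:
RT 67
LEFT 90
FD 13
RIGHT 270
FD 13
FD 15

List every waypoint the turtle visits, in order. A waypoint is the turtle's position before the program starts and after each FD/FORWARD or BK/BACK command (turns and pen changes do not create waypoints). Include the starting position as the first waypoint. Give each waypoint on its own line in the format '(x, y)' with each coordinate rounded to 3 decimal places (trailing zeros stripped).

Answer: (0, 0)
(11.967, 5.08)
(6.887, 17.046)
(1.026, 30.854)

Derivation:
Executing turtle program step by step:
Start: pos=(0,0), heading=0, pen down
RT 67: heading 0 -> 293
LT 90: heading 293 -> 23
FD 13: (0,0) -> (11.967,5.08) [heading=23, draw]
RT 270: heading 23 -> 113
FD 13: (11.967,5.08) -> (6.887,17.046) [heading=113, draw]
FD 15: (6.887,17.046) -> (1.026,30.854) [heading=113, draw]
Final: pos=(1.026,30.854), heading=113, 3 segment(s) drawn
Waypoints (4 total):
(0, 0)
(11.967, 5.08)
(6.887, 17.046)
(1.026, 30.854)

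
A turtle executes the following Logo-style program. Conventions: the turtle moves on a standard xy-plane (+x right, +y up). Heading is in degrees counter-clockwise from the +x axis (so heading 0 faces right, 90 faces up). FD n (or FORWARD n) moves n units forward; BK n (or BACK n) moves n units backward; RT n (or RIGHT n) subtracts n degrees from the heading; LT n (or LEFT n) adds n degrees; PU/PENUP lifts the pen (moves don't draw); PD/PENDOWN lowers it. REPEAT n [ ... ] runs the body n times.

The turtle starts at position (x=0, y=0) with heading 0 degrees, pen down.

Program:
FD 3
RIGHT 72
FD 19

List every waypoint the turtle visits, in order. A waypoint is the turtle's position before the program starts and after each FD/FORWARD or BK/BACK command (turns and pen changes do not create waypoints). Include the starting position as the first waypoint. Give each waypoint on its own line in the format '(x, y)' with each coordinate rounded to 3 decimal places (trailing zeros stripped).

Answer: (0, 0)
(3, 0)
(8.871, -18.07)

Derivation:
Executing turtle program step by step:
Start: pos=(0,0), heading=0, pen down
FD 3: (0,0) -> (3,0) [heading=0, draw]
RT 72: heading 0 -> 288
FD 19: (3,0) -> (8.871,-18.07) [heading=288, draw]
Final: pos=(8.871,-18.07), heading=288, 2 segment(s) drawn
Waypoints (3 total):
(0, 0)
(3, 0)
(8.871, -18.07)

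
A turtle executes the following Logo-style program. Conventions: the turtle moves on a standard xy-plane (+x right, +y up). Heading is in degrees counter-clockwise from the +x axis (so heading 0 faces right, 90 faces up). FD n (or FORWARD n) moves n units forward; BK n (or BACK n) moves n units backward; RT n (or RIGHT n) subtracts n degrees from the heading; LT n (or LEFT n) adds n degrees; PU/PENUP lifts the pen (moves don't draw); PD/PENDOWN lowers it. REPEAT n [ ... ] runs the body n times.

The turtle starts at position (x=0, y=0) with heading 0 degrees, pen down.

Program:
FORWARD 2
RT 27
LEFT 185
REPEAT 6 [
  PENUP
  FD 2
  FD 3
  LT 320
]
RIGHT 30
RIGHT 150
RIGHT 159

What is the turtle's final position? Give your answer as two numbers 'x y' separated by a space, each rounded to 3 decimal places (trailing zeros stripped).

Answer: 8.709 10.737

Derivation:
Executing turtle program step by step:
Start: pos=(0,0), heading=0, pen down
FD 2: (0,0) -> (2,0) [heading=0, draw]
RT 27: heading 0 -> 333
LT 185: heading 333 -> 158
REPEAT 6 [
  -- iteration 1/6 --
  PU: pen up
  FD 2: (2,0) -> (0.146,0.749) [heading=158, move]
  FD 3: (0.146,0.749) -> (-2.636,1.873) [heading=158, move]
  LT 320: heading 158 -> 118
  -- iteration 2/6 --
  PU: pen up
  FD 2: (-2.636,1.873) -> (-3.575,3.639) [heading=118, move]
  FD 3: (-3.575,3.639) -> (-4.983,6.288) [heading=118, move]
  LT 320: heading 118 -> 78
  -- iteration 3/6 --
  PU: pen up
  FD 2: (-4.983,6.288) -> (-4.567,8.244) [heading=78, move]
  FD 3: (-4.567,8.244) -> (-3.944,11.179) [heading=78, move]
  LT 320: heading 78 -> 38
  -- iteration 4/6 --
  PU: pen up
  FD 2: (-3.944,11.179) -> (-2.368,12.41) [heading=38, move]
  FD 3: (-2.368,12.41) -> (-0.004,14.257) [heading=38, move]
  LT 320: heading 38 -> 358
  -- iteration 5/6 --
  PU: pen up
  FD 2: (-0.004,14.257) -> (1.995,14.187) [heading=358, move]
  FD 3: (1.995,14.187) -> (4.993,14.082) [heading=358, move]
  LT 320: heading 358 -> 318
  -- iteration 6/6 --
  PU: pen up
  FD 2: (4.993,14.082) -> (6.48,12.744) [heading=318, move]
  FD 3: (6.48,12.744) -> (8.709,10.737) [heading=318, move]
  LT 320: heading 318 -> 278
]
RT 30: heading 278 -> 248
RT 150: heading 248 -> 98
RT 159: heading 98 -> 299
Final: pos=(8.709,10.737), heading=299, 1 segment(s) drawn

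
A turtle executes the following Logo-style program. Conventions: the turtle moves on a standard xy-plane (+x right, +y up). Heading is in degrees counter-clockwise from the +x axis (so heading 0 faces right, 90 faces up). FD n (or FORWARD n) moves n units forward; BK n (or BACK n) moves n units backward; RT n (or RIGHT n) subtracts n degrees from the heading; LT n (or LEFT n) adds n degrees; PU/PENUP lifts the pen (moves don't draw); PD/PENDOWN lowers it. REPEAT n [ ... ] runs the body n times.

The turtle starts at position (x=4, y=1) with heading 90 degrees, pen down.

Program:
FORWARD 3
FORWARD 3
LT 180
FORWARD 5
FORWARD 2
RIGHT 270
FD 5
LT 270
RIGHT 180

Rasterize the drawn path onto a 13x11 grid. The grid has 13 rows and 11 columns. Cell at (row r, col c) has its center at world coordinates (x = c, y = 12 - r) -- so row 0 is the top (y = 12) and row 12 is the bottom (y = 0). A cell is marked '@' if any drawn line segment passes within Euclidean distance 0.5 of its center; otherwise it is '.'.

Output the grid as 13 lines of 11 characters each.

Segment 0: (4,1) -> (4,4)
Segment 1: (4,4) -> (4,7)
Segment 2: (4,7) -> (4,2)
Segment 3: (4,2) -> (4,0)
Segment 4: (4,0) -> (9,0)

Answer: ...........
...........
...........
...........
...........
....@......
....@......
....@......
....@......
....@......
....@......
....@......
....@@@@@@.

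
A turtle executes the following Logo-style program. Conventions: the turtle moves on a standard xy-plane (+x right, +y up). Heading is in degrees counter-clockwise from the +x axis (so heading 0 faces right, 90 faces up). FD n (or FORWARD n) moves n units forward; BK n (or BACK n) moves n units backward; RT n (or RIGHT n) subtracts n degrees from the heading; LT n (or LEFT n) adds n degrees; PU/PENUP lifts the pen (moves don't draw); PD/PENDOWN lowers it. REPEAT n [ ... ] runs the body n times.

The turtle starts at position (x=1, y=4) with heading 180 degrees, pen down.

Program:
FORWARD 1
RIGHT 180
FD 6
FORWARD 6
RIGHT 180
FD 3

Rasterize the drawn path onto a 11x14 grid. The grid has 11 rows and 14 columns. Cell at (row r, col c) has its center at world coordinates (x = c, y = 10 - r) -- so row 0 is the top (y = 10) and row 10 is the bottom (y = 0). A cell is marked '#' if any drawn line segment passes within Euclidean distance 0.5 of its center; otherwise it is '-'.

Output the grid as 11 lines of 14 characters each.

Segment 0: (1,4) -> (0,4)
Segment 1: (0,4) -> (6,4)
Segment 2: (6,4) -> (12,4)
Segment 3: (12,4) -> (9,4)

Answer: --------------
--------------
--------------
--------------
--------------
--------------
#############-
--------------
--------------
--------------
--------------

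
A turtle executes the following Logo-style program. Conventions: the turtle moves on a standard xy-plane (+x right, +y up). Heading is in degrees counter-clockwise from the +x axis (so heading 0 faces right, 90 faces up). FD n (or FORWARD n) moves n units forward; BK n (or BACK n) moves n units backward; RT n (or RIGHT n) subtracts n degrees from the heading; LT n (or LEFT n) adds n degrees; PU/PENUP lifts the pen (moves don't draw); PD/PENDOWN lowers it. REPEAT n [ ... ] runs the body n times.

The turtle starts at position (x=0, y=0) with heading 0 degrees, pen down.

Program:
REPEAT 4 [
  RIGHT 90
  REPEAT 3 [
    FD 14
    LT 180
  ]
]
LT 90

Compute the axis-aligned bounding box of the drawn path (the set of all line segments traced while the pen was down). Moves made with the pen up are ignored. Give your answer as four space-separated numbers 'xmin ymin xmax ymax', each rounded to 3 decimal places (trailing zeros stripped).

Executing turtle program step by step:
Start: pos=(0,0), heading=0, pen down
REPEAT 4 [
  -- iteration 1/4 --
  RT 90: heading 0 -> 270
  REPEAT 3 [
    -- iteration 1/3 --
    FD 14: (0,0) -> (0,-14) [heading=270, draw]
    LT 180: heading 270 -> 90
    -- iteration 2/3 --
    FD 14: (0,-14) -> (0,0) [heading=90, draw]
    LT 180: heading 90 -> 270
    -- iteration 3/3 --
    FD 14: (0,0) -> (0,-14) [heading=270, draw]
    LT 180: heading 270 -> 90
  ]
  -- iteration 2/4 --
  RT 90: heading 90 -> 0
  REPEAT 3 [
    -- iteration 1/3 --
    FD 14: (0,-14) -> (14,-14) [heading=0, draw]
    LT 180: heading 0 -> 180
    -- iteration 2/3 --
    FD 14: (14,-14) -> (0,-14) [heading=180, draw]
    LT 180: heading 180 -> 0
    -- iteration 3/3 --
    FD 14: (0,-14) -> (14,-14) [heading=0, draw]
    LT 180: heading 0 -> 180
  ]
  -- iteration 3/4 --
  RT 90: heading 180 -> 90
  REPEAT 3 [
    -- iteration 1/3 --
    FD 14: (14,-14) -> (14,0) [heading=90, draw]
    LT 180: heading 90 -> 270
    -- iteration 2/3 --
    FD 14: (14,0) -> (14,-14) [heading=270, draw]
    LT 180: heading 270 -> 90
    -- iteration 3/3 --
    FD 14: (14,-14) -> (14,0) [heading=90, draw]
    LT 180: heading 90 -> 270
  ]
  -- iteration 4/4 --
  RT 90: heading 270 -> 180
  REPEAT 3 [
    -- iteration 1/3 --
    FD 14: (14,0) -> (0,0) [heading=180, draw]
    LT 180: heading 180 -> 0
    -- iteration 2/3 --
    FD 14: (0,0) -> (14,0) [heading=0, draw]
    LT 180: heading 0 -> 180
    -- iteration 3/3 --
    FD 14: (14,0) -> (0,0) [heading=180, draw]
    LT 180: heading 180 -> 0
  ]
]
LT 90: heading 0 -> 90
Final: pos=(0,0), heading=90, 12 segment(s) drawn

Segment endpoints: x in {0, 0, 0, 0, 0, 14, 14, 14, 14}, y in {-14, -14, -14, -14, 0, 0, 0, 0, 0}
xmin=0, ymin=-14, xmax=14, ymax=0

Answer: 0 -14 14 0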